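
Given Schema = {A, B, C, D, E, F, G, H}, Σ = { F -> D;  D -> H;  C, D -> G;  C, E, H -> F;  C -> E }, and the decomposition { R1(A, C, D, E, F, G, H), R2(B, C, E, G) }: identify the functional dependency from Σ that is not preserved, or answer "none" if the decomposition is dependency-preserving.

none

F → D lies within R1.
D → H lies within R1.
C, D → G lies within R1.
C, E, H → F lies within R1.
C → E lies within R1.
Every dependency is enforceable on the fragments, so the decomposition is dependency-preserving.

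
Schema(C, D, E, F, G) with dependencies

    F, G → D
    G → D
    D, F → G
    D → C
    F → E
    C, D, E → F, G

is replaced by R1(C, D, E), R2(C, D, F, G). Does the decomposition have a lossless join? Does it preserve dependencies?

Lossless test: (C, D)⁺ = {C, D}, which is a superkey of neither fragment — lossy.
Dependency preservation: the restricted closure of {F} across the fragments never reaches {E}, so F → E cannot be enforced without a join — not preserved.

lossy and not dependency-preserving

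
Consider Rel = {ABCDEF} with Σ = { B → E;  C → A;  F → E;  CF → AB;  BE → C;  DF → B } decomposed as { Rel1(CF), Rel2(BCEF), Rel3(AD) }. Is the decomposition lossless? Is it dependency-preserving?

lossy and not dependency-preserving

Lossless test (chase): Rows 1 and 2 agree on C; apply C→A and equate their A entries. Rows 1 and 2 agree on F; apply F→E and equate their E entries. Rows 1 and 2 agree on CF; apply CF→AB and equate their AB entries. No row becomes fully distinguished — the join is lossy.
Dependency preservation: the restricted closure of {C} across the fragments never reaches {A}, so C → A cannot be enforced without a join — not preserved.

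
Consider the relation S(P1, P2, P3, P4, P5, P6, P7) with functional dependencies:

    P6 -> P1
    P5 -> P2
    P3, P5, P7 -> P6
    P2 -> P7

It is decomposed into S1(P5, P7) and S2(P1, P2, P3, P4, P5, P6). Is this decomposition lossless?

Yes

Common attributes: S1 ∩ S2 = {P5}.
Closure of {P5}: P5 → P2 applies, adding P2; P2 → P7 applies, adding P7. So (P5)⁺ = {P2, P5, P7}.
This closure contains every attribute of S1, so S1 ∩ S2 → S1. The join is lossless.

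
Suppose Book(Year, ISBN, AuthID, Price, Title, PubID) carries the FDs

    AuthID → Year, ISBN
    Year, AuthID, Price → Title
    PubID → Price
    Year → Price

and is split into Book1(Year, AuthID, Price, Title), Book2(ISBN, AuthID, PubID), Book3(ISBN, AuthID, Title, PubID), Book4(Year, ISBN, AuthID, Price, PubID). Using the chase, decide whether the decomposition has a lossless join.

Yes

Chase test. Columns are Year, ISBN, AuthID, Price, Title, PubID; row i has aⱼ where attribute j ∈ Booki, else bᵢⱼ.
Initial tableau (one row per fragment):
  row 1: a1 b12 a3 a4 a5 b16
  row 2: b21 a2 a3 b24 b25 a6
  row 3: b31 a2 a3 b34 a5 a6
  row 4: a1 a2 a3 a4 b45 a6
Rows 1 and 2 agree on AuthID; apply AuthID→Year, ISBN and equate their Year, ISBN entries.
Rows 1 and 3 agree on AuthID; apply AuthID→Year, ISBN and equate their Year, ISBN entries.
Rows 1 and 4 agree on Year, AuthID, Price; apply Year, AuthID, Price→Title and equate their Title entries.
Rows 2 and 3 agree on PubID; apply PubID→Price and equate their Price entries.
Rows 2 and 4 agree on PubID; apply PubID→Price and equate their Price entries.
Rows 1 and 2 agree on Year, AuthID, Price; apply Year, AuthID, Price→Title and equate their Title entries.
Row 2 is now all distinguished symbols — the join is lossless.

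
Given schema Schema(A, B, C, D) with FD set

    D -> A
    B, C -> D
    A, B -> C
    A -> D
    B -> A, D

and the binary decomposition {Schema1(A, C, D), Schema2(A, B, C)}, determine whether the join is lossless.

Yes

Common attributes: Schema1 ∩ Schema2 = {A, C}.
Closure of {A, C}: A → D applies, adding D. So (A, C)⁺ = {A, C, D}.
This closure contains every attribute of Schema1, so Schema1 ∩ Schema2 → Schema1. The join is lossless.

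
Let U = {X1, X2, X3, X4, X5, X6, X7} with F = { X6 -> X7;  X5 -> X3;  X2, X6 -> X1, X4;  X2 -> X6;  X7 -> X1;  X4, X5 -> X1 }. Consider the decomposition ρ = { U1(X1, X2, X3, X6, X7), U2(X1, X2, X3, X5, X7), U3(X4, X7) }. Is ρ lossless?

Chase test. Columns are X1, X2, X3, X4, X5, X6, X7; row i has aⱼ where attribute j ∈ Ui, else bᵢⱼ.
Initial tableau (one row per fragment):
  row 1: a1 a2 a3 b14 b15 a6 a7
  row 2: a1 a2 a3 b24 a5 b26 a7
  row 3: b31 b32 b33 a4 b35 b36 a7
Rows 1 and 2 agree on X2; apply X2→X6 and equate their X6 entries.
Rows 1 and 3 agree on X7; apply X7→X1 and equate their X1 entries.
Rows 1 and 2 agree on X2, X6; apply X2, X6→X1, X4 and equate their X1, X4 entries.
No row becomes fully distinguished — the join is lossy.

No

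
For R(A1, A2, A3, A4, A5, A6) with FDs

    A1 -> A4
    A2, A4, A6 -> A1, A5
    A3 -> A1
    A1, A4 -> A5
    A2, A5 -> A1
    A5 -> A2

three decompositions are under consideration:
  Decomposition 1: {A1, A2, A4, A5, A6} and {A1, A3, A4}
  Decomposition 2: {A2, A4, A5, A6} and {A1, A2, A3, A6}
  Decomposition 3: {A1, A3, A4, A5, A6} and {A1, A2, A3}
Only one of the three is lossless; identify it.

Decomposition 3

Decomposition 1: common = {A1, A4}, closure = {A1, A2, A4, A5} → lossy.
Decomposition 2: common = {A2, A6}, closure = {A2, A6} → lossy.
Decomposition 3: common = {A1, A3}, closure = {A1, A2, A3, A4, A5} → lossless.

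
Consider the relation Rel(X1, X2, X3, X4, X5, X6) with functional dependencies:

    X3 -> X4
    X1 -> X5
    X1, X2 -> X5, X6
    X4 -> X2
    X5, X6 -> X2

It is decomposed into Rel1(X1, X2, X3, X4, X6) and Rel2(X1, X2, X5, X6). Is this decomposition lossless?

Yes

Common attributes: Rel1 ∩ Rel2 = {X1, X2, X6}.
Closure of {X1, X2, X6}: X1 → X5 applies, adding X5. So (X1, X2, X6)⁺ = {X1, X2, X5, X6}.
This closure contains every attribute of Rel2, so Rel1 ∩ Rel2 → Rel2. The join is lossless.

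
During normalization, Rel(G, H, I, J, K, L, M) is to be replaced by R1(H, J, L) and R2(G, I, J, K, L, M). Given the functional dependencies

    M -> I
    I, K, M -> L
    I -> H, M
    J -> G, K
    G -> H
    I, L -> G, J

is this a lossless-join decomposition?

Yes

Common attributes: R1 ∩ R2 = {J, L}.
Closure of {J, L}: J → G, K applies, adding G, K; G → H applies, adding H. So (J, L)⁺ = {G, H, J, K, L}.
This closure contains every attribute of R1, so R1 ∩ R2 → R1. The join is lossless.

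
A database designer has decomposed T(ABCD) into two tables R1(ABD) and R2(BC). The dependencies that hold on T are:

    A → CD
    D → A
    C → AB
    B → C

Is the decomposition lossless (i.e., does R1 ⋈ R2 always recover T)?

Yes

Common attributes: R1 ∩ R2 = {B}.
Closure of {B}: B → C applies, adding C; C → AB applies, adding A; A → CD applies, adding D. So (B)⁺ = {ABCD}.
This closure contains every attribute of R1, so R1 ∩ R2 → R1. The join is lossless.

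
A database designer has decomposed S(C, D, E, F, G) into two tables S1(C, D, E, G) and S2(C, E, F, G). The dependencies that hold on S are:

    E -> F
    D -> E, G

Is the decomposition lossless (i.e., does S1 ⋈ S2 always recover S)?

Common attributes: S1 ∩ S2 = {C, E, G}.
Closure of {C, E, G}: E → F applies, adding F. So (C, E, G)⁺ = {C, E, F, G}.
This closure contains every attribute of S2, so S1 ∩ S2 → S2. The join is lossless.

Yes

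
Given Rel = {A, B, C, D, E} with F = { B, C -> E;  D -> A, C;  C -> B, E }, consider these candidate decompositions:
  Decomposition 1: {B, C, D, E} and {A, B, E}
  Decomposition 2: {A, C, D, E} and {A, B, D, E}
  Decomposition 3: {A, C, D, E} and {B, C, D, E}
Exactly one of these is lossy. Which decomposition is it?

Decomposition 1: common = {B, E}, closure = {B, E} → lossy.
Decomposition 2: common = {A, D, E}, closure = {A, B, C, D, E} → lossless.
Decomposition 3: common = {C, D, E}, closure = {A, B, C, D, E} → lossless.

Decomposition 1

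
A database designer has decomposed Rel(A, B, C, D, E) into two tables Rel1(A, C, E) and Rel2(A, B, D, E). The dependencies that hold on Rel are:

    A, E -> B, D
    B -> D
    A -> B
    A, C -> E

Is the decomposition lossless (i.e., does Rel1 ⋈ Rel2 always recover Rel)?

Yes

Common attributes: Rel1 ∩ Rel2 = {A, E}.
Closure of {A, E}: A, E → B, D applies, adding B, D. So (A, E)⁺ = {A, B, D, E}.
This closure contains every attribute of Rel2, so Rel1 ∩ Rel2 → Rel2. The join is lossless.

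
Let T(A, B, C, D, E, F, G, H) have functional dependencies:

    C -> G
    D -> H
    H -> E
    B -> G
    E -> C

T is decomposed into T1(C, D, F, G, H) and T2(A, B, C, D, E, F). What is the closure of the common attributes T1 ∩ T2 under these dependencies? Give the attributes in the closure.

T1 ∩ T2 = {C, D, F}.
C → G applies, adding G
D → H applies, adding H
H → E applies, adding E
Closure: {C, D, E, F, G, H}.

C, D, E, F, G, H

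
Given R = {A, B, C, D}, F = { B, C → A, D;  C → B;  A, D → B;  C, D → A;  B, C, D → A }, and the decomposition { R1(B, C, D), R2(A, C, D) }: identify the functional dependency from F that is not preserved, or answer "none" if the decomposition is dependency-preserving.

A, D → B

Check A, D → B: no single fragment contains all of {A, B, D}, and the restricted closure of {A, D} across the fragments never reaches {B}.
B, C → A, D is preserved.
C → B is preserved.
C, D → A is preserved.
B, C, D → A is preserved.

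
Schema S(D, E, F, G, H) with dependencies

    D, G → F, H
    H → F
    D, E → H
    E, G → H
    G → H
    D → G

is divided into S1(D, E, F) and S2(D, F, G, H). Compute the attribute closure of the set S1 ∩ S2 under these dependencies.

S1 ∩ S2 = {D, F}.
D → G applies, adding G
D, G → F, H applies, adding H
Closure: {D, F, G, H}.

D, F, G, H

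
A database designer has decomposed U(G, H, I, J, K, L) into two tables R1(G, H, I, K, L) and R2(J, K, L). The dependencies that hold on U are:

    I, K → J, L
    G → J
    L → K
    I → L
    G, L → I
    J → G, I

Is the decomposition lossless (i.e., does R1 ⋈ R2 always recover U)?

No

Common attributes: R1 ∩ R2 = {K, L}.
No dependency enlarges {K, L}, so (K, L)⁺ = {K, L}.
The closure contains neither all of R1 = {G, H, I, K, L} nor all of R2 = {J, K, L}, so the common attributes are not a superkey of either fragment. The join is lossy.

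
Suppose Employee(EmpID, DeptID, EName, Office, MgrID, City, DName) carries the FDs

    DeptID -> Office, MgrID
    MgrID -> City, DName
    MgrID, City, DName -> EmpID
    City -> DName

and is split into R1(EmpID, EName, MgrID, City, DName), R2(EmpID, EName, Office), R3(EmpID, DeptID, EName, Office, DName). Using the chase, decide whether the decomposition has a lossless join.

No

Chase test. Columns are EmpID, DeptID, EName, Office, MgrID, City, DName; row i has aⱼ where attribute j ∈ Ri, else bᵢⱼ.
Initial tableau (one row per fragment):
  row 1: a1 b12 a3 b14 a5 a6 a7
  row 2: a1 b22 a3 a4 b25 b26 b27
  row 3: a1 a2 a3 a4 b35 b36 a7
No row becomes fully distinguished — the join is lossy.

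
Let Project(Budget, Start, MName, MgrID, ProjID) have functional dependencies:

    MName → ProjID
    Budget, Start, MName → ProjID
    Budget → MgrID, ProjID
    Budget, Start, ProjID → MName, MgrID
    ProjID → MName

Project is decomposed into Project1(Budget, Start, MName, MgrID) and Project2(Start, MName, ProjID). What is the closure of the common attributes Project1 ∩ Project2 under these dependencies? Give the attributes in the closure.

Project1 ∩ Project2 = {Start, MName}.
MName → ProjID applies, adding ProjID
Closure: {Start, MName, ProjID}.

Start, MName, ProjID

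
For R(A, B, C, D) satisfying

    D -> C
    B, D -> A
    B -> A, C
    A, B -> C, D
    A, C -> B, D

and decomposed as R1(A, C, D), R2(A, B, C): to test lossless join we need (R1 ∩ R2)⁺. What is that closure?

A, B, C, D

R1 ∩ R2 = {A, C}.
A, C → B, D applies, adding B, D
Closure: {A, B, C, D}.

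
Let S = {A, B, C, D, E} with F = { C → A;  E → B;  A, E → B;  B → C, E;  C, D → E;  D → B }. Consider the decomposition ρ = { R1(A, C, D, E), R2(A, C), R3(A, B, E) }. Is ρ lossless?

Yes

Chase test. Columns are A, B, C, D, E; row i has aⱼ where attribute j ∈ Ri, else bᵢⱼ.
Initial tableau (one row per fragment):
  row 1: a1 b12 a3 a4 a5
  row 2: a1 b22 a3 b24 b25
  row 3: a1 a2 b33 b34 a5
Rows 1 and 3 agree on E; apply E→B and equate their B entries.
Rows 1 and 3 agree on B; apply B→C, E and equate their C, E entries.
Row 1 is now all distinguished symbols — the join is lossless.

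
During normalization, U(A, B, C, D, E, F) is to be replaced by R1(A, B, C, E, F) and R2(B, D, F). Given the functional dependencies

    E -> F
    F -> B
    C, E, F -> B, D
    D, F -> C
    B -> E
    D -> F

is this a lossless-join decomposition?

No

Common attributes: R1 ∩ R2 = {B, F}.
Closure of {B, F}: B → E applies, adding E. So (B, F)⁺ = {B, E, F}.
The closure contains neither all of R1 = {A, B, C, E, F} nor all of R2 = {B, D, F}, so the common attributes are not a superkey of either fragment. The join is lossy.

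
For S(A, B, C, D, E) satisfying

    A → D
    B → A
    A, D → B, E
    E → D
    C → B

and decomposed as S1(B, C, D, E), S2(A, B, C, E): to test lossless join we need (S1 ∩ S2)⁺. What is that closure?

A, B, C, D, E

S1 ∩ S2 = {B, C, E}.
B → A applies, adding A
E → D applies, adding D
Closure: {A, B, C, D, E}.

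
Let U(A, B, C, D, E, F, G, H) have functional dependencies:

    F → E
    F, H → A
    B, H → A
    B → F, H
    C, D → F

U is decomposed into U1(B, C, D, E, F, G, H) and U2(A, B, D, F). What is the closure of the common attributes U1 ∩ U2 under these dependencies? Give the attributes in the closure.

A, B, D, E, F, H

U1 ∩ U2 = {B, D, F}.
F → E applies, adding E
B → F, H applies, adding H
F, H → A applies, adding A
Closure: {A, B, D, E, F, H}.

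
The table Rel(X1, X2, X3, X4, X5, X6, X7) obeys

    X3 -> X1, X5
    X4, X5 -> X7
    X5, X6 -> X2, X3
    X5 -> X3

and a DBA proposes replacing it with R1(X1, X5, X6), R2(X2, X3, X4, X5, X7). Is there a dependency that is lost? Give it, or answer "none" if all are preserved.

Check X5, X6 → X2, X3: no single fragment contains all of {X2, X3, X5, X6}, and the restricted closure of {X5, X6} across the fragments never reaches {X2, X3}.
X3 → X1, X5 is preserved.
X4, X5 → X7 is preserved.
X5 → X3 is preserved.

X5, X6 -> X2, X3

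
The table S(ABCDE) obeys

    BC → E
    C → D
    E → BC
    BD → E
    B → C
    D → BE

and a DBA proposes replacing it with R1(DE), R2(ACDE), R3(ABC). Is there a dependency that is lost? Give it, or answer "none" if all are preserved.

BC → E: restricted closure across fragments reaches E.
C → D lies within R2.
E → BC: restricted closure across fragments reaches BC.
BD → E: restricted closure across fragments reaches E.
B → C lies within R3.
D → BE: restricted closure across fragments reaches BE.
Every dependency is enforceable on the fragments, so the decomposition is dependency-preserving.

none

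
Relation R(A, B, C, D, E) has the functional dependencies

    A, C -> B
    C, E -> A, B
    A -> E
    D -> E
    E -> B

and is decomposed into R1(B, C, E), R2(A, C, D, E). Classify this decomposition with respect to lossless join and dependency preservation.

Lossless test: (C, E)⁺ = {A, B, C, E}, which contains all of one fragment — lossless.
Dependency preservation: A, C → B; C, E → A, B are not contained in any single fragment, but the restricted closure of each left-hand side across the fragments still reaches the right-hand side; the remaining FDs each lie inside some fragment. All dependencies are preserved.

lossless and dependency-preserving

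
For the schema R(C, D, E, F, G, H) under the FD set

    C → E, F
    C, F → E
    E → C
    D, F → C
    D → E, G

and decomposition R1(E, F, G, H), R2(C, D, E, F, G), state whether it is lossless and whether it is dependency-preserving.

lossy but dependency-preserving

Lossless test: (E, F, G)⁺ = {C, E, F, G}, which is a superkey of neither fragment — lossy.
Dependency preservation: every FD's attributes lie within a single fragment, so each can be enforced locally — preserved.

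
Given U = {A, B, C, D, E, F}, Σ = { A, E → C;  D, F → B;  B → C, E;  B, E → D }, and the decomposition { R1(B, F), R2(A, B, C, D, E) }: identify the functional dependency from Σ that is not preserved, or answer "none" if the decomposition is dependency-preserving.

Check D, F → B: no single fragment contains all of {B, D, F}, and the restricted closure of {D, F} across the fragments never reaches {B}.
A, E → C is preserved.
B → C, E is preserved.
B, E → D is preserved.

D, F → B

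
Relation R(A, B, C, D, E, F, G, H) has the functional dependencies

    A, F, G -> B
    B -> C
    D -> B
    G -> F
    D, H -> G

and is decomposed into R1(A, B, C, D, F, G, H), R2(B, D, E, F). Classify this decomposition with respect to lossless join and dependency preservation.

lossy but dependency-preserving

Lossless test: (B, D, F)⁺ = {B, C, D, F}, which is a superkey of neither fragment — lossy.
Dependency preservation: every FD's attributes lie within a single fragment, so each can be enforced locally — preserved.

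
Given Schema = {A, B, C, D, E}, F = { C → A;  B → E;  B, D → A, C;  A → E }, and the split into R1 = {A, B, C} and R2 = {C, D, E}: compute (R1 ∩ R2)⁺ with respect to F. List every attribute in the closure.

R1 ∩ R2 = {C}.
C → A applies, adding A
A → E applies, adding E
Closure: {A, C, E}.

A, C, E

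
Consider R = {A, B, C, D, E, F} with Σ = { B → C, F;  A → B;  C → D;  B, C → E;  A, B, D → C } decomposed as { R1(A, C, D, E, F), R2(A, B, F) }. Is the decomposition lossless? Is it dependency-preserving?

lossless but not dependency-preserving

Lossless test: (A, F)⁺ = {A, B, C, D, E, F}, which contains all of one fragment — lossless.
Dependency preservation: the restricted closure of {B} across the fragments never reaches {C, F}, so B → C, F cannot be enforced without a join — not preserved.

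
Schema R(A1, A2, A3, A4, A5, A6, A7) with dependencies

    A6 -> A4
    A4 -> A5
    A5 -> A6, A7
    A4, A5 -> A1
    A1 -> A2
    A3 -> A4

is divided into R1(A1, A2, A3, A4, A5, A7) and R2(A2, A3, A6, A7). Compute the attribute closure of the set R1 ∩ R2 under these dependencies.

R1 ∩ R2 = {A2, A3, A7}.
A3 → A4 applies, adding A4
A4 → A5 applies, adding A5
A5 → A6, A7 applies, adding A6
A4, A5 → A1 applies, adding A1
Closure: {A1, A2, A3, A4, A5, A6, A7}.

A1, A2, A3, A4, A5, A6, A7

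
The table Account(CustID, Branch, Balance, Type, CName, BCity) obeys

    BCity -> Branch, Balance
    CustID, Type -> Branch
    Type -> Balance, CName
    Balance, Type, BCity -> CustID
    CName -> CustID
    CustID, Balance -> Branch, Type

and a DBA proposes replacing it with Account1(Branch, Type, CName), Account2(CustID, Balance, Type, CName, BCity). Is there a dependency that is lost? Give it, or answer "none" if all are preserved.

Check BCity → Branch, Balance: no single fragment contains all of {Branch, Balance, BCity}, and the restricted closure of {BCity} across the fragments never reaches {Branch, Balance}.
CustID, Type → Branch is preserved.
Type → Balance, CName is preserved.
Balance, Type, BCity → CustID is preserved.
CName → CustID is preserved.
CustID, Balance → Branch, Type is preserved.

BCity -> Branch, Balance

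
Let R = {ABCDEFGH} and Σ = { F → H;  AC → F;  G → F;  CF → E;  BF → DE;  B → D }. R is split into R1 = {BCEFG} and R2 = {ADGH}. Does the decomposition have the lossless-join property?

No

Common attributes: R1 ∩ R2 = {G}.
Closure of {G}: G → F applies, adding F; F → H applies, adding H. So (G)⁺ = {FGH}.
The closure contains neither all of R1 = {BCEFG} nor all of R2 = {ADGH}, so the common attributes are not a superkey of either fragment. The join is lossy.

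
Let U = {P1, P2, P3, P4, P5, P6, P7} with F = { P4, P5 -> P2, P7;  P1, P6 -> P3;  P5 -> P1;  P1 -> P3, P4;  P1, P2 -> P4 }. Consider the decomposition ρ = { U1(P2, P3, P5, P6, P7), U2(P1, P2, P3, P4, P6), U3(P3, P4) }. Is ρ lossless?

Chase test. Columns are P1, P2, P3, P4, P5, P6, P7; row i has aⱼ where attribute j ∈ Ui, else bᵢⱼ.
Initial tableau (one row per fragment):
  row 1: b11 a2 a3 b14 a5 a6 a7
  row 2: a1 a2 a3 a4 b25 a6 b27
  row 3: b31 b32 a3 a4 b35 b36 b37
No row becomes fully distinguished — the join is lossy.

No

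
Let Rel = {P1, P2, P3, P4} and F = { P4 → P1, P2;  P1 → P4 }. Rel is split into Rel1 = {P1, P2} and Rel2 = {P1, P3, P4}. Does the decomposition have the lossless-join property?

Common attributes: Rel1 ∩ Rel2 = {P1}.
Closure of {P1}: P1 → P4 applies, adding P4; P4 → P1, P2 applies, adding P2. So (P1)⁺ = {P1, P2, P4}.
This closure contains every attribute of Rel1, so Rel1 ∩ Rel2 → Rel1. The join is lossless.

Yes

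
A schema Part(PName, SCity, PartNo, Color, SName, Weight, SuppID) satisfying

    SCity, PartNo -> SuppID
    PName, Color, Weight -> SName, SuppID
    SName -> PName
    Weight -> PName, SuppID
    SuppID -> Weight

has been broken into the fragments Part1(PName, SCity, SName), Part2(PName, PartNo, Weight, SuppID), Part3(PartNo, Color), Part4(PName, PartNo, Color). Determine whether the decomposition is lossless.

No

Chase test. Columns are PName, SCity, PartNo, Color, SName, Weight, SuppID; row i has aⱼ where attribute j ∈ Parti, else bᵢⱼ.
Initial tableau (one row per fragment):
  row 1: a1 a2 b13 b14 a5 b16 b17
  row 2: a1 b22 a3 b24 b25 a6 a7
  row 3: b31 b32 a3 a4 b35 b36 b37
  row 4: a1 b42 a3 a4 b45 b46 b47
No row becomes fully distinguished — the join is lossy.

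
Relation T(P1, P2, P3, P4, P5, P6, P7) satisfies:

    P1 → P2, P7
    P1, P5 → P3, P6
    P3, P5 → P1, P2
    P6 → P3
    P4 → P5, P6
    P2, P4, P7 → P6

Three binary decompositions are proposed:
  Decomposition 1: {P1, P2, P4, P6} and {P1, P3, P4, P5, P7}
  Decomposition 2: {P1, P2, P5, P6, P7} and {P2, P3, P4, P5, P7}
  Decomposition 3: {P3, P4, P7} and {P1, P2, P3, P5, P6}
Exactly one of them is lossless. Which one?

Decomposition 1

Decomposition 1: common = {P1, P4}, closure = {P1, P2, P3, P4, P5, P6, P7} → lossless.
Decomposition 2: common = {P2, P5, P7}, closure = {P2, P5, P7} → lossy.
Decomposition 3: common = {P3}, closure = {P3} → lossy.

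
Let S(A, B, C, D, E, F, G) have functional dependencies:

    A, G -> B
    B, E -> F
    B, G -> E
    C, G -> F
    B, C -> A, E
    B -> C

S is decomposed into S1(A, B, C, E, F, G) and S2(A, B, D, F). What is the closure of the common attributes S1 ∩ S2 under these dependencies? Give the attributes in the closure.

S1 ∩ S2 = {A, B, F}.
B → C applies, adding C
B, C → A, E applies, adding E
Closure: {A, B, C, E, F}.

A, B, C, E, F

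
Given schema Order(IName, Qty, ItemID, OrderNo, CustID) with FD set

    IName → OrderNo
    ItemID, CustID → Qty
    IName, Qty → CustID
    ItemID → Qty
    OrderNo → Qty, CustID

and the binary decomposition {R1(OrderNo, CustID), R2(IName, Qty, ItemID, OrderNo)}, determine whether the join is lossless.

Common attributes: R1 ∩ R2 = {OrderNo}.
Closure of {OrderNo}: OrderNo → Qty, CustID applies, adding Qty, CustID. So (OrderNo)⁺ = {Qty, OrderNo, CustID}.
This closure contains every attribute of R1, so R1 ∩ R2 → R1. The join is lossless.

Yes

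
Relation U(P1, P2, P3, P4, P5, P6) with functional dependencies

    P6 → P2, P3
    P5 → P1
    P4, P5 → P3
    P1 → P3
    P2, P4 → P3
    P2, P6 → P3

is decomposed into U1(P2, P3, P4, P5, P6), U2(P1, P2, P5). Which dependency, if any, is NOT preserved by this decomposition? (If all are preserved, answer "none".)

Check P1 → P3: no single fragment contains all of {P1, P3}, and the restricted closure of {P1} across the fragments never reaches {P3}.
P6 → P2, P3 is preserved.
P5 → P1 is preserved.
P4, P5 → P3 is preserved.
P2, P4 → P3 is preserved.
P2, P6 → P3 is preserved.

P1 → P3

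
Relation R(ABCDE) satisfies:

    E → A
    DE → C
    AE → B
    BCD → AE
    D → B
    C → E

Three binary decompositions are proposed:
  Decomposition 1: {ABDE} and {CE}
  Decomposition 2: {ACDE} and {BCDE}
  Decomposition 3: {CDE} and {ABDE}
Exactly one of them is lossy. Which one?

Decomposition 1: common = {E}, closure = {ABE} → lossy.
Decomposition 2: common = {CDE}, closure = {ABCDE} → lossless.
Decomposition 3: common = {DE}, closure = {ABCDE} → lossless.

Decomposition 1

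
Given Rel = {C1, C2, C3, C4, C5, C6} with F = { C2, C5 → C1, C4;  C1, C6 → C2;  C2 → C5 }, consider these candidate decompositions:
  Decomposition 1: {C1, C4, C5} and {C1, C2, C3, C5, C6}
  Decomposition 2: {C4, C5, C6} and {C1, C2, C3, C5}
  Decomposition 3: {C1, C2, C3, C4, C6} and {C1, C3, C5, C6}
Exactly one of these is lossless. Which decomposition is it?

Decomposition 3

Decomposition 1: common = {C1, C5}, closure = {C1, C5} → lossy.
Decomposition 2: common = {C5}, closure = {C5} → lossy.
Decomposition 3: common = {C1, C3, C6}, closure = {C1, C2, C3, C4, C5, C6} → lossless.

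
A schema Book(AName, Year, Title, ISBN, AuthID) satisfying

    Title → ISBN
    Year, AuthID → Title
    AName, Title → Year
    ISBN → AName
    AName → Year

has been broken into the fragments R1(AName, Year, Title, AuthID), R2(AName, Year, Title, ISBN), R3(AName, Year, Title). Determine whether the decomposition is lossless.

Yes

Chase test. Columns are AName, Year, Title, ISBN, AuthID; row i has aⱼ where attribute j ∈ Ri, else bᵢⱼ.
Initial tableau (one row per fragment):
  row 1: a1 a2 a3 b14 a5
  row 2: a1 a2 a3 a4 b25
  row 3: a1 a2 a3 b34 b35
Rows 1 and 2 agree on Title; apply Title→ISBN and equate their ISBN entries.
Rows 1 and 3 agree on Title; apply Title→ISBN and equate their ISBN entries.
Row 1 is now all distinguished symbols — the join is lossless.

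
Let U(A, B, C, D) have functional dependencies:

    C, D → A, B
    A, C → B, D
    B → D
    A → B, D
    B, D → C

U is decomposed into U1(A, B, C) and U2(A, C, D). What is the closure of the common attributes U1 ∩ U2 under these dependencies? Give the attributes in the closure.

U1 ∩ U2 = {A, C}.
A, C → B, D applies, adding B, D
Closure: {A, B, C, D}.

A, B, C, D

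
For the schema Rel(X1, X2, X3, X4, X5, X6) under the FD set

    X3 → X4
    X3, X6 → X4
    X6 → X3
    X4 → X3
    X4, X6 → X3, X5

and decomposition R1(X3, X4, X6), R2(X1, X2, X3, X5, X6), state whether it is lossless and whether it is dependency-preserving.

Lossless test: (X3, X6)⁺ = {X3, X4, X5, X6}, which contains all of one fragment — lossless.
Dependency preservation: X4, X6 → X3, X5 is not contained in any single fragment, but the restricted closure of its left-hand side across the fragments still reaches the right-hand side; the remaining FDs each lie inside some fragment. All dependencies are preserved.

lossless and dependency-preserving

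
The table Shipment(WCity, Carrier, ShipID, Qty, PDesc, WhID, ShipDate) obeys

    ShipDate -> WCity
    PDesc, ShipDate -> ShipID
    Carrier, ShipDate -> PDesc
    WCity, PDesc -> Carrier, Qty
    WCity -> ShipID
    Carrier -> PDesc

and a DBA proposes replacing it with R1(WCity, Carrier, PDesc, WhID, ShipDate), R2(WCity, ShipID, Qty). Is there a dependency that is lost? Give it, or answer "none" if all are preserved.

WCity, PDesc -> Carrier, Qty

Check WCity, PDesc → Carrier, Qty: no single fragment contains all of {WCity, Carrier, Qty, PDesc}, and the restricted closure of {WCity, PDesc} across the fragments never reaches {Carrier, Qty}.
ShipDate → WCity is preserved.
PDesc, ShipDate → ShipID is preserved.
Carrier, ShipDate → PDesc is preserved.
WCity → ShipID is preserved.
Carrier → PDesc is preserved.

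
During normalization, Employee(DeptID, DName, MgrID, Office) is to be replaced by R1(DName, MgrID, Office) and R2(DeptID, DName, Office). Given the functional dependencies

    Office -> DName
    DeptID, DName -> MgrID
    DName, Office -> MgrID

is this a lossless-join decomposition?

Yes

Common attributes: R1 ∩ R2 = {DName, Office}.
Closure of {DName, Office}: DName, Office → MgrID applies, adding MgrID. So (DName, Office)⁺ = {DName, MgrID, Office}.
This closure contains every attribute of R1, so R1 ∩ R2 → R1. The join is lossless.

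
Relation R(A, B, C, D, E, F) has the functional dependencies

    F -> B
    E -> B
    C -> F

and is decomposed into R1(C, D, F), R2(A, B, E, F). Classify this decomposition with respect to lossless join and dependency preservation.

Lossless test: (F)⁺ = {B, F}, which is a superkey of neither fragment — lossy.
Dependency preservation: every FD's attributes lie within a single fragment, so each can be enforced locally — preserved.

lossy but dependency-preserving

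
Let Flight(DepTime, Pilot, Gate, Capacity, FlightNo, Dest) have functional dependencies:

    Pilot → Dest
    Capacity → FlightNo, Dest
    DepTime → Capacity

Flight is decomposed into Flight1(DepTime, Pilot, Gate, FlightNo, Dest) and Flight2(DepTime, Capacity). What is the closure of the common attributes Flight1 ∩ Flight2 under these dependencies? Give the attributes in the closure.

DepTime, Capacity, FlightNo, Dest

Flight1 ∩ Flight2 = {DepTime}.
DepTime → Capacity applies, adding Capacity
Capacity → FlightNo, Dest applies, adding FlightNo, Dest
Closure: {DepTime, Capacity, FlightNo, Dest}.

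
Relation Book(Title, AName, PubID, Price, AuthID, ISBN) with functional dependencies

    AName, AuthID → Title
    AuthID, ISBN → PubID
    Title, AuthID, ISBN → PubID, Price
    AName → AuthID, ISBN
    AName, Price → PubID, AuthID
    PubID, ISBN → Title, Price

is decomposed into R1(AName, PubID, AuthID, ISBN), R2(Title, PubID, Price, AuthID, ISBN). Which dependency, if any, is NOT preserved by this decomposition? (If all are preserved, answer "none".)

AName, AuthID → Title: restricted closure across fragments reaches Title.
AuthID, ISBN → PubID lies within R1.
Title, AuthID, ISBN → PubID, Price lies within R2.
AName → AuthID, ISBN lies within R1.
AName, Price → PubID, AuthID: restricted closure across fragments reaches PubID, AuthID.
PubID, ISBN → Title, Price lies within R2.
Every dependency is enforceable on the fragments, so the decomposition is dependency-preserving.

none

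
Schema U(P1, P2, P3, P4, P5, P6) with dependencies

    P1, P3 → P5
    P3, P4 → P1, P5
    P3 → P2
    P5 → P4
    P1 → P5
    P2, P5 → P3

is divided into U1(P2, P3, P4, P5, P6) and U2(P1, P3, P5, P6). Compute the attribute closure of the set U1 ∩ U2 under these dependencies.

U1 ∩ U2 = {P3, P5, P6}.
P3 → P2 applies, adding P2
P5 → P4 applies, adding P4
P3, P4 → P1, P5 applies, adding P1
Closure: {P1, P2, P3, P4, P5, P6}.

P1, P2, P3, P4, P5, P6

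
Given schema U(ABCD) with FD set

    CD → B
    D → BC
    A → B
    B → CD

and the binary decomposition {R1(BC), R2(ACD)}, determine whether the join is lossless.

No

Common attributes: R1 ∩ R2 = {C}.
No dependency enlarges {C}, so (C)⁺ = {C}.
The closure contains neither all of R1 = {BC} nor all of R2 = {ACD}, so the common attributes are not a superkey of either fragment. The join is lossy.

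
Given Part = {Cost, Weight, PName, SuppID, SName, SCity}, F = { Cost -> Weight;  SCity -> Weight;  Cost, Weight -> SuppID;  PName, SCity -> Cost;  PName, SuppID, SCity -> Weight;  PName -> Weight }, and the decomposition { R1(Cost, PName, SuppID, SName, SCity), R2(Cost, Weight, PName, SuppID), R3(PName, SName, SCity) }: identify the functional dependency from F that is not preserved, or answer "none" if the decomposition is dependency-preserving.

SCity -> Weight

Check SCity → Weight: no single fragment contains all of {Weight, SCity}, and the restricted closure of {SCity} across the fragments never reaches {Weight}.
Cost → Weight is preserved.
Cost, Weight → SuppID is preserved.
PName, SCity → Cost is preserved.
PName, SuppID, SCity → Weight is preserved.
PName → Weight is preserved.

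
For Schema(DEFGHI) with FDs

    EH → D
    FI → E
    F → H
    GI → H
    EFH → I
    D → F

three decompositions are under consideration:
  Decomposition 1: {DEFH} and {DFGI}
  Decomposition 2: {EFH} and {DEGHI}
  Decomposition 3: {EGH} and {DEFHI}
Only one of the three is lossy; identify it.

Decomposition 1

Decomposition 1: common = {DF}, closure = {DFH} → lossy.
Decomposition 2: common = {EH}, closure = {DEFHI} → lossless.
Decomposition 3: common = {EH}, closure = {DEFHI} → lossless.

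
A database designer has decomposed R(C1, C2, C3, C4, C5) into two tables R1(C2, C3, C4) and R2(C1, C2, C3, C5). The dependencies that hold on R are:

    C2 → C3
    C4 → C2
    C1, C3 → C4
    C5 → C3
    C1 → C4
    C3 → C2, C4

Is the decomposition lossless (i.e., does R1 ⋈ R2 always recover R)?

Yes

Common attributes: R1 ∩ R2 = {C2, C3}.
Closure of {C2, C3}: C3 → C2, C4 applies, adding C4. So (C2, C3)⁺ = {C2, C3, C4}.
This closure contains every attribute of R1, so R1 ∩ R2 → R1. The join is lossless.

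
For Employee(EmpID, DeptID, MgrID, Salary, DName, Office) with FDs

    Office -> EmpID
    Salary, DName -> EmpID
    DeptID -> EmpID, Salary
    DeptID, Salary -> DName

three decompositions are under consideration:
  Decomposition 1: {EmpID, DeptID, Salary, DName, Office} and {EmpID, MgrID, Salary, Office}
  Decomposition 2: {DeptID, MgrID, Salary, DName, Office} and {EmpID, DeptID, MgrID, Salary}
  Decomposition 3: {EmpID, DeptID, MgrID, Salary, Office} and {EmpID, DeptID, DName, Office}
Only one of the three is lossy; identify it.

Decomposition 1: common = {EmpID, Salary, Office}, closure = {EmpID, Salary, Office} → lossy.
Decomposition 2: common = {DeptID, MgrID, Salary}, closure = {EmpID, DeptID, MgrID, Salary, DName} → lossless.
Decomposition 3: common = {EmpID, DeptID, Office}, closure = {EmpID, DeptID, Salary, DName, Office} → lossless.

Decomposition 1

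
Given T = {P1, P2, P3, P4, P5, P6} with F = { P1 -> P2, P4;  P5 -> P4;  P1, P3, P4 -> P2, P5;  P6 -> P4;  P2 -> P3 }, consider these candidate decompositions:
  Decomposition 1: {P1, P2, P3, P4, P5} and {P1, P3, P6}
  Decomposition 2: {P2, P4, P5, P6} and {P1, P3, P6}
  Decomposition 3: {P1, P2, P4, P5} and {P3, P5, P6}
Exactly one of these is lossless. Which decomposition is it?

Decomposition 1

Decomposition 1: common = {P1, P3}, closure = {P1, P2, P3, P4, P5} → lossless.
Decomposition 2: common = {P6}, closure = {P4, P6} → lossy.
Decomposition 3: common = {P5}, closure = {P4, P5} → lossy.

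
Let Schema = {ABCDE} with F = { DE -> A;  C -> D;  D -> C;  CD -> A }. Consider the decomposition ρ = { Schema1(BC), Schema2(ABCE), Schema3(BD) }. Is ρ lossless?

Chase test. Columns are ABCDE; row i has aⱼ where attribute j ∈ Schemai, else bᵢⱼ.
Initial tableau (one row per fragment):
  row 1: b11 a2 a3 b14 b15
  row 2: a1 a2 a3 b24 a5
  row 3: b31 a2 b33 a4 b35
Rows 1 and 2 agree on C; apply C→D and equate their D entries.
Rows 1 and 2 agree on CD; apply CD→A and equate their A entries.
No row becomes fully distinguished — the join is lossy.

No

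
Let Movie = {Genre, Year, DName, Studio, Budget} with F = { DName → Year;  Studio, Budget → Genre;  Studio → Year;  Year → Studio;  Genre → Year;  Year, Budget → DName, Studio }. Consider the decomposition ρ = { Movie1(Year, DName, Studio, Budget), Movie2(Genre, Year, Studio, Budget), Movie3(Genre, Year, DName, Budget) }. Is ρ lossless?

Chase test. Columns are Genre, Year, DName, Studio, Budget; row i has aⱼ where attribute j ∈ Moviei, else bᵢⱼ.
Initial tableau (one row per fragment):
  row 1: b11 a2 a3 a4 a5
  row 2: a1 a2 b23 a4 a5
  row 3: a1 a2 a3 b34 a5
Rows 1 and 2 agree on Studio, Budget; apply Studio, Budget→Genre and equate their Genre entries.
Rows 1 and 3 agree on Year; apply Year→Studio and equate their Studio entries.
Rows 1 and 2 agree on Year, Budget; apply Year, Budget→DName, Studio and equate their DName, Studio entries.
Row 1 is now all distinguished symbols — the join is lossless.

Yes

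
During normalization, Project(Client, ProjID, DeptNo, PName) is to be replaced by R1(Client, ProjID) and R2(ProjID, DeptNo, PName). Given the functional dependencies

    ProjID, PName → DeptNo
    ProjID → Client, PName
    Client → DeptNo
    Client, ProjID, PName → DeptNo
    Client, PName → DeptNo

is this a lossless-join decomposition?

Common attributes: R1 ∩ R2 = {ProjID}.
Closure of {ProjID}: ProjID → Client, PName applies, adding Client, PName; Client → DeptNo applies, adding DeptNo. So (ProjID)⁺ = {Client, ProjID, DeptNo, PName}.
This closure contains every attribute of R1, so R1 ∩ R2 → R1. The join is lossless.

Yes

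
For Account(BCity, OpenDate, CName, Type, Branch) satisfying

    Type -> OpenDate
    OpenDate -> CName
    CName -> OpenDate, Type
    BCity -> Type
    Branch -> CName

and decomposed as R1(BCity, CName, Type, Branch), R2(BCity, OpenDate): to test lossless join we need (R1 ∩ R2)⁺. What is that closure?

R1 ∩ R2 = {BCity}.
BCity → Type applies, adding Type
Type → OpenDate applies, adding OpenDate
OpenDate → CName applies, adding CName
Closure: {BCity, OpenDate, CName, Type}.

BCity, OpenDate, CName, Type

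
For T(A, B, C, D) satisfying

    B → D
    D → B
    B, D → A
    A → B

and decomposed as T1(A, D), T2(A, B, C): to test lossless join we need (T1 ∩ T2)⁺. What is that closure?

T1 ∩ T2 = {A}.
A → B applies, adding B
B → D applies, adding D
Closure: {A, B, D}.

A, B, D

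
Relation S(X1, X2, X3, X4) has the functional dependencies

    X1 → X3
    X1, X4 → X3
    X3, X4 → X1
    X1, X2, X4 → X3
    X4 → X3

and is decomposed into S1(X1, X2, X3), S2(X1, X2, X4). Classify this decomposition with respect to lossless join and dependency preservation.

lossless and dependency-preserving

Lossless test: (X1, X2)⁺ = {X1, X2, X3}, which contains all of one fragment — lossless.
Dependency preservation: X1, X4 → X3; X3, X4 → X1; X1, X2, X4 → X3; X4 → X3 are not contained in any single fragment, but the restricted closure of each left-hand side across the fragments still reaches the right-hand side; the remaining FDs each lie inside some fragment. All dependencies are preserved.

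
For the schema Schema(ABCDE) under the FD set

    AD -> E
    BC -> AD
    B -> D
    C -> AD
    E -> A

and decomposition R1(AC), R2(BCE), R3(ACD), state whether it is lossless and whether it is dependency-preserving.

lossless but not dependency-preserving

Lossless test (chase): Rows 1 and 2 agree on C; apply C→AD and equate their AD entries. Rows 1 and 3 agree on C; apply C→AD and equate their AD entries. Rows 1 and 2 agree on AD; apply AD→E and equate their E entries. Rows 1 and 3 agree on AD; apply AD→E and equate their E entries. Row 2 is now all distinguished symbols — the join is lossless.
Dependency preservation: the restricted closure of {AD} across the fragments never reaches {E}, so AD → E cannot be enforced without a join — not preserved.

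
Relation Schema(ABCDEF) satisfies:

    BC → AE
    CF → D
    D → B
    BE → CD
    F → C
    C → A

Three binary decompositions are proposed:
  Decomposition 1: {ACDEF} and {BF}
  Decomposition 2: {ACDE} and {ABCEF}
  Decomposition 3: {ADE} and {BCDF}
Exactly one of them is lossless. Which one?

Decomposition 1: common = {F}, closure = {ABCDEF} → lossless.
Decomposition 2: common = {ACE}, closure = {ACE} → lossy.
Decomposition 3: common = {D}, closure = {BD} → lossy.

Decomposition 1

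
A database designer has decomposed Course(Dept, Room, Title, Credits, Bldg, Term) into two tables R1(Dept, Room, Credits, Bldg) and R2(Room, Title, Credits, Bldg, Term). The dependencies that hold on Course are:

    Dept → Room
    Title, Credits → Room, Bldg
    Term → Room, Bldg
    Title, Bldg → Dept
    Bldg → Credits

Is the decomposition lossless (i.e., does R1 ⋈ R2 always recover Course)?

No

Common attributes: R1 ∩ R2 = {Room, Credits, Bldg}.
No dependency enlarges {Room, Credits, Bldg}, so (Room, Credits, Bldg)⁺ = {Room, Credits, Bldg}.
The closure contains neither all of R1 = {Dept, Room, Credits, Bldg} nor all of R2 = {Room, Title, Credits, Bldg, Term}, so the common attributes are not a superkey of either fragment. The join is lossy.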